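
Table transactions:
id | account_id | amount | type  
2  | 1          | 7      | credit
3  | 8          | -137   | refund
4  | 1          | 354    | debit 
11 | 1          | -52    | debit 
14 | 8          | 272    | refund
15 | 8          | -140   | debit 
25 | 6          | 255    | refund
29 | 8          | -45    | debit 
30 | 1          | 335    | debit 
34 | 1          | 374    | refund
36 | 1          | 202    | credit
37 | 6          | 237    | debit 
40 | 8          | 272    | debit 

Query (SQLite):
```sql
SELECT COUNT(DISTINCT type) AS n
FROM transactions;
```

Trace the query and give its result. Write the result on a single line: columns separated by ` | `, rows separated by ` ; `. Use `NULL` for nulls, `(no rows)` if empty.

3

Count distinct non-NULL type values.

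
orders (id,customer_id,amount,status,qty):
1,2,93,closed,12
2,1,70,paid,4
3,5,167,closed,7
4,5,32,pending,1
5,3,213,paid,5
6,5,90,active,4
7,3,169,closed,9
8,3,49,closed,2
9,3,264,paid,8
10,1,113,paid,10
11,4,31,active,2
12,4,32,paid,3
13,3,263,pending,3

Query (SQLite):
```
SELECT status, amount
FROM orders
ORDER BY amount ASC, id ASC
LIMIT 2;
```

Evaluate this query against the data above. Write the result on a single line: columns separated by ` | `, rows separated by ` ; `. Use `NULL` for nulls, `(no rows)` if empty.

active | 31 ; pending | 32

Sort by amount asc, tiebreak id asc: (31, id=11), (32, id=4), (32, id=12), (49, id=8), (70, id=2) …. Take first 2.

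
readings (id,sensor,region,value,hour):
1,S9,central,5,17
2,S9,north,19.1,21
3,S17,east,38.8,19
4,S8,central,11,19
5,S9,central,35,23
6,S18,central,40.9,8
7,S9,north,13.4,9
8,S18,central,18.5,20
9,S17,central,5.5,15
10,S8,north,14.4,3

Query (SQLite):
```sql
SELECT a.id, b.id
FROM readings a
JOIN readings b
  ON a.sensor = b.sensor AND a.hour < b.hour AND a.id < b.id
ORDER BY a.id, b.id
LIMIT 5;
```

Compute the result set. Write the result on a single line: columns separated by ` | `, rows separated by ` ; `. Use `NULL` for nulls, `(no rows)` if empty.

1 | 2 ; 1 | 5 ; 2 | 5 ; 6 | 8

Pairs (a,b) with same sensor, a.hour < b.hour, a.id < b.id.
sensor groups: S17:{3,9} S18:{6,8} S8:{4,10} S9:{1,2,5,7}
Ordered by (a.id, b.id); first 5.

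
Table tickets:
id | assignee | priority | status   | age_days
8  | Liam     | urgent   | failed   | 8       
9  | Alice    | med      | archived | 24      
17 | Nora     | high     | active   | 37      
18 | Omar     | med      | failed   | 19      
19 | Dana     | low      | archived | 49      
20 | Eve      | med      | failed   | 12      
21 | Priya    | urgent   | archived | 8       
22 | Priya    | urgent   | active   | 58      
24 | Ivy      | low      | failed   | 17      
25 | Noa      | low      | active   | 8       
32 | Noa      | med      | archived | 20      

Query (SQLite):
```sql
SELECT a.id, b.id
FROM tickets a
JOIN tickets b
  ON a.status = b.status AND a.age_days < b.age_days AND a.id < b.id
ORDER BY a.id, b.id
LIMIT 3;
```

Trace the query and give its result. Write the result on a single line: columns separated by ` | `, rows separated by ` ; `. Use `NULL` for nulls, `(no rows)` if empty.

8 | 18 ; 8 | 20 ; 8 | 24

Pairs (a,b) with same status, a.age_days < b.age_days, a.id < b.id.
status groups: active:{17,22,25} archived:{9,19,21,32} failed:{8,18,20,24}
Ordered by (a.id, b.id); first 3.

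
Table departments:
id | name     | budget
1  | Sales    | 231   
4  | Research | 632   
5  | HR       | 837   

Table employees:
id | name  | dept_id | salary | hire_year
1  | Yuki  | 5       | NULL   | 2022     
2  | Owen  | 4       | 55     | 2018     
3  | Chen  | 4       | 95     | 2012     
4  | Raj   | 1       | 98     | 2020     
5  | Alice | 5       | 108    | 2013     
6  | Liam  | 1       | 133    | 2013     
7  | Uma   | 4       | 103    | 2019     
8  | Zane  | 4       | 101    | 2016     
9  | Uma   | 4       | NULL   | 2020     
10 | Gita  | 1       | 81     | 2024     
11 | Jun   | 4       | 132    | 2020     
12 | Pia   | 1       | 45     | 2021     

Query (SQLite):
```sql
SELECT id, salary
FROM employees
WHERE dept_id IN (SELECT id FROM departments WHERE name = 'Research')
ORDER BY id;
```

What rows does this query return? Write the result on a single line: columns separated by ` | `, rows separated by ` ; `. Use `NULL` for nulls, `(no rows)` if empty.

2 | 55 ; 3 | 95 ; 7 | 103 ; 8 | 101 ; 9 | NULL ; 11 | 132

Inner query: departments.id where name = 'Research'.
Outer: keep employees rows whose dept_id is in that set.
Inner query → {4}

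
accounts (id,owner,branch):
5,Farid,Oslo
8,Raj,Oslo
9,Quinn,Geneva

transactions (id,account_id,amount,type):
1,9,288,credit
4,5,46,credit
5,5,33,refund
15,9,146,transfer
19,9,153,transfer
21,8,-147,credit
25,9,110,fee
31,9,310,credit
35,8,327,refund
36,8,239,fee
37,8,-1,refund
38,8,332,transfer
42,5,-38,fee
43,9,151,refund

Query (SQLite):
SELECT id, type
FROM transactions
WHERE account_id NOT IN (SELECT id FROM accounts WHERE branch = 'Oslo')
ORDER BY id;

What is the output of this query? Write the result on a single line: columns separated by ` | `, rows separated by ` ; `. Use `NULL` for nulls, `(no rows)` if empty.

1 | credit ; 15 | transfer ; 19 | transfer ; 25 | fee ; 31 | credit ; 43 | refund

Inner query: accounts.id where branch = 'Oslo'.
Outer: keep transactions rows whose account_id is not in that set.
Inner query → {5, 8}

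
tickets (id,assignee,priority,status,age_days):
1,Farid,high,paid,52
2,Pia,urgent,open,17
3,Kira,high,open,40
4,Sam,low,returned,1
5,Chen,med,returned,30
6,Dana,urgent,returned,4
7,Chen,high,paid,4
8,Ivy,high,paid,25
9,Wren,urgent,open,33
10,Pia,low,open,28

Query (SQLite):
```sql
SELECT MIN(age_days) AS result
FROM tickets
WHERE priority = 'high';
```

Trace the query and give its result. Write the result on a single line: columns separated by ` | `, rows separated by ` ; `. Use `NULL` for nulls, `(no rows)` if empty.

Rows where priority='high' → age_days values: [52, 40, 4, 25].
MIN of non-NULL values = 4.

4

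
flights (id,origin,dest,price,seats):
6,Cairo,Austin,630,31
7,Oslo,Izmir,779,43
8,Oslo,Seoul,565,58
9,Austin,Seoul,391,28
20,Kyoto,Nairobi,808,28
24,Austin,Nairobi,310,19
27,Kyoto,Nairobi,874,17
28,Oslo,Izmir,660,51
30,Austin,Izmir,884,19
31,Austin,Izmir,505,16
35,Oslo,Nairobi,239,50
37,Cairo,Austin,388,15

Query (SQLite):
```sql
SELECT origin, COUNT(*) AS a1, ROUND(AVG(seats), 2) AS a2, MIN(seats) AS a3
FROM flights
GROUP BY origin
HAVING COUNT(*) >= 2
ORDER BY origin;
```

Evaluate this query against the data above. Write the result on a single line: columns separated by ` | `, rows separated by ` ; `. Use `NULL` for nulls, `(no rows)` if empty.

Group flights by origin.
Per group compute: COUNT(*), ROUND(AVG(seats), 2), MIN(seats).
HAVING: drop groups with fewer than 2 rows.
  Austin: ids {9, 24, 30, 31} → COUNT(*)=4, ROUND(AVG(seats), 2)=20.5, MIN(seats)=16
  Cairo: ids {6, 37} → COUNT(*)=2, ROUND(AVG(seats), 2)=23, MIN(seats)=15
  Kyoto: ids {20, 27} → COUNT(*)=2, ROUND(AVG(seats), 2)=22.5, MIN(seats)=17
  Oslo: ids {7, 8, 28, 35} → COUNT(*)=4, ROUND(AVG(seats), 2)=50.5, MIN(seats)=43

Austin | 4 | 20.5 | 16 ; Cairo | 2 | 23 | 15 ; Kyoto | 2 | 22.5 | 17 ; Oslo | 4 | 50.5 | 43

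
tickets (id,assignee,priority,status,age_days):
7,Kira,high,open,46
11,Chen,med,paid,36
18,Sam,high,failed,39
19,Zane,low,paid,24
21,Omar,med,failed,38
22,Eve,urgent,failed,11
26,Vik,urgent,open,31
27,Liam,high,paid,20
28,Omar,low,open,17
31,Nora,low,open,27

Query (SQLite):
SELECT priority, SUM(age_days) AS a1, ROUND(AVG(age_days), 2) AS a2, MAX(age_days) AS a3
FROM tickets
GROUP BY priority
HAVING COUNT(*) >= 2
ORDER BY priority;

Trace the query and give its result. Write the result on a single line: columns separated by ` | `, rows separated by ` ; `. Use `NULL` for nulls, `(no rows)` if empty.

Group tickets by priority.
Per group compute: SUM(age_days), ROUND(AVG(age_days), 2), MAX(age_days).
HAVING: drop groups with fewer than 2 rows.
  high: ids {7, 18, 27} → SUM(age_days)=105, ROUND(AVG(age_days), 2)=35, MAX(age_days)=46
  low: ids {19, 28, 31} → SUM(age_days)=68, ROUND(AVG(age_days), 2)=22.67, MAX(age_days)=27
  med: ids {11, 21} → SUM(age_days)=74, ROUND(AVG(age_days), 2)=37, MAX(age_days)=38
  urgent: ids {22, 26} → SUM(age_days)=42, ROUND(AVG(age_days), 2)=21, MAX(age_days)=31

high | 105 | 35 | 46 ; low | 68 | 22.67 | 27 ; med | 74 | 37 | 38 ; urgent | 42 | 21 | 31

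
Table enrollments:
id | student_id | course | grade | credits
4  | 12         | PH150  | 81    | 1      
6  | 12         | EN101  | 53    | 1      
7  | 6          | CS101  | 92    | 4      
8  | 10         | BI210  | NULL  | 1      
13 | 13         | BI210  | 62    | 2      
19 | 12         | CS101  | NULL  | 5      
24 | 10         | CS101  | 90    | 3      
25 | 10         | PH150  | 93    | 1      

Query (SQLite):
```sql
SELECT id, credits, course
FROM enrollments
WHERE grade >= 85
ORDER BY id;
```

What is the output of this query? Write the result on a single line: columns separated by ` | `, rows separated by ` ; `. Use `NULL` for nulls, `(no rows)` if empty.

7 | 4 | CS101 ; 24 | 3 | CS101 ; 25 | 1 | PH150

grade >= 85: ids {7, 24, 25}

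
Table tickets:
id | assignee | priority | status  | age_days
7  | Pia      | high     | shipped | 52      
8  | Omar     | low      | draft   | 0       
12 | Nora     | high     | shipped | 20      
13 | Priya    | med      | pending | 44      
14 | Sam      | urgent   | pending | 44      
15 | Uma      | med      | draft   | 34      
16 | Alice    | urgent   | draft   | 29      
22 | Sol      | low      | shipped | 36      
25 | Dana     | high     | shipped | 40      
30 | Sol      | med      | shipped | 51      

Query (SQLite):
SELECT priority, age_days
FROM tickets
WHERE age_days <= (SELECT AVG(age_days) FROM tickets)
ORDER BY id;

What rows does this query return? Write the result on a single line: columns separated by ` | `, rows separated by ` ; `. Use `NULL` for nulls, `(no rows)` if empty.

low | 0 ; high | 20 ; med | 34 ; urgent | 29

Scalar subquery: AVG(age_days) over all tickets rows = 35.0.
Keep rows where age_days <= that value.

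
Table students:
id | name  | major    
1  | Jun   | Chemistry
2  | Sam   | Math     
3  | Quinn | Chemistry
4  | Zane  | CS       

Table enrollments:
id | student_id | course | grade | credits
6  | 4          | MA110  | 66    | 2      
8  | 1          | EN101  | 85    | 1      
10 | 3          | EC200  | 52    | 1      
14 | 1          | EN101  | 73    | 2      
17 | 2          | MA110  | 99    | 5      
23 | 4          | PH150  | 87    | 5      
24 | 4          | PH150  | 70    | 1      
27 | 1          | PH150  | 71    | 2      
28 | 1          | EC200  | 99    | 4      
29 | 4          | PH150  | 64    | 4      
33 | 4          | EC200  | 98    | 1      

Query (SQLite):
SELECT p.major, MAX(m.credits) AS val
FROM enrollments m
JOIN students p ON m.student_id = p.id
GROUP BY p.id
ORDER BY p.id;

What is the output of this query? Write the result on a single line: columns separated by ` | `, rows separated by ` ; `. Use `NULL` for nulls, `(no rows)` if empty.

Chemistry | 4 ; Math | 5 ; Chemistry | 1 ; CS | 5

Join each enrollments row to its students via student_id.
Group joined rows by students.id; compute MAX(m.credits) per group.
  1: ids {8, 14, 27, 28} → MAX(m.credits)=4
  2: ids {17} → MAX(m.credits)=5
  3: ids {10} → MAX(m.credits)=1
  4: ids {6, 23, 24, 29, 33} → MAX(m.credits)=5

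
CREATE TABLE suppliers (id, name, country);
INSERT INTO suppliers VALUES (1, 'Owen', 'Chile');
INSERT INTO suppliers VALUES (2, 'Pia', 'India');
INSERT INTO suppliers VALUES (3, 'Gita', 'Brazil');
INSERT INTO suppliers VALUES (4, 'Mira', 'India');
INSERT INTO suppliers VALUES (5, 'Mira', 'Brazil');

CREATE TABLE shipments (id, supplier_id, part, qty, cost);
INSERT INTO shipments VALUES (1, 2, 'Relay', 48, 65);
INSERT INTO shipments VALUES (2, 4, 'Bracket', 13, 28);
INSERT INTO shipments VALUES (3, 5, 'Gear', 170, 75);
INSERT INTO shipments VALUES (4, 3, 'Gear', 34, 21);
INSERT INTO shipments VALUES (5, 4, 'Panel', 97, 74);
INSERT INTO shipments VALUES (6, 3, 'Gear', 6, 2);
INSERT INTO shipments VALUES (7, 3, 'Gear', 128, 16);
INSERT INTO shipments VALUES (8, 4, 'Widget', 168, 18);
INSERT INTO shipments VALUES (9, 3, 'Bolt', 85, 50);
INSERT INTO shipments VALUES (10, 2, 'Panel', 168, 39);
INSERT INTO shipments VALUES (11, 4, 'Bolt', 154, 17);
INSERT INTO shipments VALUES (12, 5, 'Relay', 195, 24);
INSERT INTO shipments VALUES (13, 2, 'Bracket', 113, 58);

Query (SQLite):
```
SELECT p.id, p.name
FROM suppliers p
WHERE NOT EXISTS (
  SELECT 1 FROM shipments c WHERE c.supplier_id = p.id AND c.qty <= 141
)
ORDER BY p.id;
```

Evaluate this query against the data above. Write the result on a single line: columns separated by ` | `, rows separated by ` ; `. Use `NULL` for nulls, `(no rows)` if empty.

1 | Owen ; 5 | Mira

For each suppliers row, check whether any shipments with matching supplier_id has qty <= 141.
Keep rows where that is false.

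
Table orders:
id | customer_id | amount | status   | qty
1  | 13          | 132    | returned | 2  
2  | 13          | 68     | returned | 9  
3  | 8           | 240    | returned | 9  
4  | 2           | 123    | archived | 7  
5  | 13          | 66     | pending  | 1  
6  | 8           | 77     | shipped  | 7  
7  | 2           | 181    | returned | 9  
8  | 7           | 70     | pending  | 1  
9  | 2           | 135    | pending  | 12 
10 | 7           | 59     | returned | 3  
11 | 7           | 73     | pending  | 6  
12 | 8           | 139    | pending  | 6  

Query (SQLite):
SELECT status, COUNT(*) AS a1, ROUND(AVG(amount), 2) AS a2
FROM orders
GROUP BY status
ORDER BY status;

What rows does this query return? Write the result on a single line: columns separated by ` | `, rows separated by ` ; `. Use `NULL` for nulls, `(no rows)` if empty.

Group orders by status.
Per group compute: COUNT(*), ROUND(AVG(amount), 2).
  archived: ids {4} → COUNT(*)=1, ROUND(AVG(amount), 2)=123
  pending: ids {5, 8, 9, 11, 12} → COUNT(*)=5, ROUND(AVG(amount), 2)=96.6
  returned: ids {1, 2, 3, 7, 10} → COUNT(*)=5, ROUND(AVG(amount), 2)=136
  shipped: ids {6} → COUNT(*)=1, ROUND(AVG(amount), 2)=77

archived | 1 | 123 ; pending | 5 | 96.6 ; returned | 5 | 136 ; shipped | 1 | 77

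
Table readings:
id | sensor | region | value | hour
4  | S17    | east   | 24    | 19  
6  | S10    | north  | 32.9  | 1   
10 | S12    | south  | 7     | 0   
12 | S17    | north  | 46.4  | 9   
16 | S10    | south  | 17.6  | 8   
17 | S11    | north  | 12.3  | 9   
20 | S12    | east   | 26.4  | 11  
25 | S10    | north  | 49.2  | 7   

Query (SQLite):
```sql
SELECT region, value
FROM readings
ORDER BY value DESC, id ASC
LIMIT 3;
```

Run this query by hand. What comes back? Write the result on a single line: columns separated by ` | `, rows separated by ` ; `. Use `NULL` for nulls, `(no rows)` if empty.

Sort by value desc, tiebreak id asc: (49.2, id=25), (46.4, id=12), (32.9, id=6), (26.4, id=20), (24, id=4), (17.6, id=16) …. Take first 3.

north | 49.2 ; north | 46.4 ; north | 32.9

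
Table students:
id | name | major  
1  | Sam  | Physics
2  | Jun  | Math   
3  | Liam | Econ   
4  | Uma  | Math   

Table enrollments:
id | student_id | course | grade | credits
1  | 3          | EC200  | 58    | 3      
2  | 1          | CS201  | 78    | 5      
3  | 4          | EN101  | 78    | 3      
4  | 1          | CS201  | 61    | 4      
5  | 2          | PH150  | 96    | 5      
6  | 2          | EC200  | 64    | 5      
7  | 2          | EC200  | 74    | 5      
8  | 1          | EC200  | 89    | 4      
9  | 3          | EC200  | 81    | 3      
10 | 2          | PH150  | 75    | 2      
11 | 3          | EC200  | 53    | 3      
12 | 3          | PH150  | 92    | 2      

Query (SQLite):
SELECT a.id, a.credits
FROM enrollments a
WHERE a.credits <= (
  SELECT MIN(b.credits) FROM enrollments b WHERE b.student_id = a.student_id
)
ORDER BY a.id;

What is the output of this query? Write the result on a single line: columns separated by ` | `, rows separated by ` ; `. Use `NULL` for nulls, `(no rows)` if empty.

3 | 3 ; 4 | 4 ; 8 | 4 ; 10 | 2 ; 12 | 2

For each enrollments row a, compute MIN(credits) over rows sharing a.student_id.
Keep row a if a.credits <= that per-group MIN.
  student_id=1: MIN(credits) = 4
  student_id=2: MIN(credits) = 2
  student_id=3: MIN(credits) = 2
  student_id=4: MIN(credits) = 3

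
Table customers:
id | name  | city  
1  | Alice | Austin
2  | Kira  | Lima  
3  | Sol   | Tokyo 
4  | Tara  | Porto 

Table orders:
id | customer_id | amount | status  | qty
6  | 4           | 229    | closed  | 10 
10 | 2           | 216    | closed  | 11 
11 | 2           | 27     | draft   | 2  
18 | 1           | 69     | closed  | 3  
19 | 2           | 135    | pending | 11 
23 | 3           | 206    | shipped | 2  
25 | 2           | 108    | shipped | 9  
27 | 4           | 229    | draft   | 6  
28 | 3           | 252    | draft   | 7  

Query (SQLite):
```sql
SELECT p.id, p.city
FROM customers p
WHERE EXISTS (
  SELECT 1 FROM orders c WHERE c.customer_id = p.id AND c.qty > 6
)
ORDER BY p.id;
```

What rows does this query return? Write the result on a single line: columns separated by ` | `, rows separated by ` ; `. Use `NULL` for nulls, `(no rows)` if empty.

For each customers row, check whether any orders with matching customer_id has qty > 6.
Keep rows where that is true.

2 | Lima ; 3 | Tokyo ; 4 | Porto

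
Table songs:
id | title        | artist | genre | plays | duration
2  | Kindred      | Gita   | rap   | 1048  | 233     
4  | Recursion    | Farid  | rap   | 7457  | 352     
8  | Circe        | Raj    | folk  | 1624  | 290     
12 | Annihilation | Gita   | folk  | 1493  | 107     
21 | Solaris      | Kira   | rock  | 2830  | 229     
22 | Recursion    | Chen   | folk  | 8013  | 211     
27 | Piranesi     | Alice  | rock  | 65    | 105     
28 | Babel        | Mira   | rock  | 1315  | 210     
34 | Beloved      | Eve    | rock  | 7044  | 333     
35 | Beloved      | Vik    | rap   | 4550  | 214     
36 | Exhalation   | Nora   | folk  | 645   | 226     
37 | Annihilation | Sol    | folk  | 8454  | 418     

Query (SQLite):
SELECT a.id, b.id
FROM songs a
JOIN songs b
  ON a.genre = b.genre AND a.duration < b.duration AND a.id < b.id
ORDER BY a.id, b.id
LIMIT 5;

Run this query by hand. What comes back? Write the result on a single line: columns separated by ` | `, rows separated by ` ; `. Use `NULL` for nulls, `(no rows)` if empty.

Pairs (a,b) with same genre, a.duration < b.duration, a.id < b.id.
genre groups: folk:{8,12,22,36,37} rap:{2,4,35} rock:{21,27,28,34}
Ordered by (a.id, b.id); first 5.

2 | 4 ; 8 | 37 ; 12 | 22 ; 12 | 36 ; 12 | 37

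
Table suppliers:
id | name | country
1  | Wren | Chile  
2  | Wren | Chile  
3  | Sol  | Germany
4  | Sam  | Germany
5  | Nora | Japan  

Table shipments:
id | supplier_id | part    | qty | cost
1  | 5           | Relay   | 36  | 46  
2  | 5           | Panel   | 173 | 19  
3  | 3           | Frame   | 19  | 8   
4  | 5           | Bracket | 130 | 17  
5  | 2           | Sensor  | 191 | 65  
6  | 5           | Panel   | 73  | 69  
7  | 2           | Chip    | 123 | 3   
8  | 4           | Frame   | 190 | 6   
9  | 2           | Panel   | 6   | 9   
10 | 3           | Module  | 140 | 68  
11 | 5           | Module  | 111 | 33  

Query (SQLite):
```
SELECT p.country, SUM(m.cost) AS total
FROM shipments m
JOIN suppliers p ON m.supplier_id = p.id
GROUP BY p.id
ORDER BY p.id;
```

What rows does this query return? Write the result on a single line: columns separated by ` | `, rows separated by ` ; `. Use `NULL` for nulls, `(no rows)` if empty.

Join each shipments row to its suppliers via supplier_id.
Group joined rows by suppliers.id; compute SUM(m.cost) per group.
  2: ids {5, 7, 9} → SUM(m.cost)=77
  3: ids {3, 10} → SUM(m.cost)=76
  4: ids {8} → SUM(m.cost)=6
  5: ids {1, 2, 4, 6, 11} → SUM(m.cost)=184

Chile | 77 ; Germany | 76 ; Germany | 6 ; Japan | 184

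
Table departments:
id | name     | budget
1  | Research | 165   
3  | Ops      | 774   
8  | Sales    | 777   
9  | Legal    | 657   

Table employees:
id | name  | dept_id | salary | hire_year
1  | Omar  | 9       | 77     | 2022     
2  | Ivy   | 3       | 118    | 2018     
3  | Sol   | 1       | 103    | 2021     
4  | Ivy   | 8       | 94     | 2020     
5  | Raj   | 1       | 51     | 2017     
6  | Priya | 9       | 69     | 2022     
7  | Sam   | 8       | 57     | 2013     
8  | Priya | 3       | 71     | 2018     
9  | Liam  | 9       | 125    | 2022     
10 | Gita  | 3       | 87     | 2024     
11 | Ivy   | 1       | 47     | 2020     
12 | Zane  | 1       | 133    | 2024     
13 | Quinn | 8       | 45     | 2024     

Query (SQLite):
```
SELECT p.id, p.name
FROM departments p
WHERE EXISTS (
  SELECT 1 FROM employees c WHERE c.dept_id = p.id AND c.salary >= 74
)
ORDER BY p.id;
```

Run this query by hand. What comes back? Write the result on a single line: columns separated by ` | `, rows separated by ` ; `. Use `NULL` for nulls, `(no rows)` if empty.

1 | Research ; 3 | Ops ; 8 | Sales ; 9 | Legal

For each departments row, check whether any employees with matching dept_id has salary >= 74.
Keep rows where that is true.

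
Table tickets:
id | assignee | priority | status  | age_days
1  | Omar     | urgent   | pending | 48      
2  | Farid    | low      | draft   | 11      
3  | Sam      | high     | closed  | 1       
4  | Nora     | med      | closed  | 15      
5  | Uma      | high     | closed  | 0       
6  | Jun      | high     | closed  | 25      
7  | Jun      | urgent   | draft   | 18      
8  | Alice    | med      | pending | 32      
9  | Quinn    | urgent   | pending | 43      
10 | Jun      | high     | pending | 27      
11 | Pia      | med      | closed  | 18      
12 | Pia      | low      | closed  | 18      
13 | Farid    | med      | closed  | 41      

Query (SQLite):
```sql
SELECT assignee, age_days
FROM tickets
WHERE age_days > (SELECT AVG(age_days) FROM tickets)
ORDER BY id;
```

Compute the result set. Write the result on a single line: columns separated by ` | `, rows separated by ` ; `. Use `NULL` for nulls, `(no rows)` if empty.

Scalar subquery: AVG(age_days) over all tickets rows = 22.846154 (≈; comparison uses full precision).
Keep rows where age_days > that value.

Omar | 48 ; Jun | 25 ; Alice | 32 ; Quinn | 43 ; Jun | 27 ; Farid | 41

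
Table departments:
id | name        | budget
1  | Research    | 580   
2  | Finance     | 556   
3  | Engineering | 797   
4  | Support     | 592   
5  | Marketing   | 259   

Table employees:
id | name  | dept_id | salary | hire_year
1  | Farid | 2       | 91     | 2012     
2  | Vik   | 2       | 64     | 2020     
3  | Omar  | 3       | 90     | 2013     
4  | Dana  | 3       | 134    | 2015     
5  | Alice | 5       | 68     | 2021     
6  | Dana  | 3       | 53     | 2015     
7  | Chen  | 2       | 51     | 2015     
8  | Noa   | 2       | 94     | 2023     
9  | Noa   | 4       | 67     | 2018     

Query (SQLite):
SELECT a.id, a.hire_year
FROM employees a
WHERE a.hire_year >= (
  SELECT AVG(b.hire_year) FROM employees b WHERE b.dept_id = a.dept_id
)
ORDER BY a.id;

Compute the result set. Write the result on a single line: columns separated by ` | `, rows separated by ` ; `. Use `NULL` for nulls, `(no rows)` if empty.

For each employees row a, compute AVG(hire_year) over rows sharing a.dept_id.
Keep row a if a.hire_year >= that per-group AVG.
  dept_id=2: AVG(hire_year) = 2017.5
  dept_id=3: AVG(hire_year) = 2014.333333
  dept_id=4: AVG(hire_year) = 2018.0
  dept_id=5: AVG(hire_year) = 2021.0

2 | 2020 ; 4 | 2015 ; 5 | 2021 ; 6 | 2015 ; 8 | 2023 ; 9 | 2018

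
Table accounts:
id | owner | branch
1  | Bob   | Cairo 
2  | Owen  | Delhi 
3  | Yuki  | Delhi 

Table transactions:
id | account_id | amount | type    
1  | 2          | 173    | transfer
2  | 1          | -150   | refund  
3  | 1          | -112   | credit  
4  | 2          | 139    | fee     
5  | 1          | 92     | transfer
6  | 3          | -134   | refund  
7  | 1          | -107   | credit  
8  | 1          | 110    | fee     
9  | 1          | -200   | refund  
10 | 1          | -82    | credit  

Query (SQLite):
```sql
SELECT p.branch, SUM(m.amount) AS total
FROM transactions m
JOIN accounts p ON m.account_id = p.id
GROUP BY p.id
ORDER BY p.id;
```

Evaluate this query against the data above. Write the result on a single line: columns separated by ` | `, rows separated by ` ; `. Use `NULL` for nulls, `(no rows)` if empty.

Join each transactions row to its accounts via account_id.
Group joined rows by accounts.id; compute SUM(m.amount) per group.
  1: ids {2, 3, 5, 7, 8, 9, 10} → SUM(m.amount)=-449
  2: ids {1, 4} → SUM(m.amount)=312
  3: ids {6} → SUM(m.amount)=-134

Cairo | -449 ; Delhi | 312 ; Delhi | -134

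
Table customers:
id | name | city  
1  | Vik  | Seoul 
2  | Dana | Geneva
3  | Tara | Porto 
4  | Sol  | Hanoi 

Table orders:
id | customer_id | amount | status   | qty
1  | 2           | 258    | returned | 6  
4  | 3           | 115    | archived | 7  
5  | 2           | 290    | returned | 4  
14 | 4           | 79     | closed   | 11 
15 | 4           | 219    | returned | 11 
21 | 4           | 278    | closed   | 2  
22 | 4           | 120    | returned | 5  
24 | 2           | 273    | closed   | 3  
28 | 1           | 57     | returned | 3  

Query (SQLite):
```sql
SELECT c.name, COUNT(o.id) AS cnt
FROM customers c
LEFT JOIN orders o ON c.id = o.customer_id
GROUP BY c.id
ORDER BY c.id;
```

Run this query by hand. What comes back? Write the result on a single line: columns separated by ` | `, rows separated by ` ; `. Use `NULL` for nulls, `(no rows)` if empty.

Vik | 1 ; Dana | 3 ; Tara | 1 ; Sol | 4

LEFT JOIN keeps every customers row; unmatched ones get NULL for orders columns.
Group by customers.id and compute COUNT(o.id). COUNT(col) of an all-NULL group is 0.
  1: ids {28} → COUNT(o.id)=1
  2: ids {1, 5, 24} → COUNT(o.id)=3
  3: ids {4} → COUNT(o.id)=1
  4: ids {14, 15, 21, 22} → COUNT(o.id)=4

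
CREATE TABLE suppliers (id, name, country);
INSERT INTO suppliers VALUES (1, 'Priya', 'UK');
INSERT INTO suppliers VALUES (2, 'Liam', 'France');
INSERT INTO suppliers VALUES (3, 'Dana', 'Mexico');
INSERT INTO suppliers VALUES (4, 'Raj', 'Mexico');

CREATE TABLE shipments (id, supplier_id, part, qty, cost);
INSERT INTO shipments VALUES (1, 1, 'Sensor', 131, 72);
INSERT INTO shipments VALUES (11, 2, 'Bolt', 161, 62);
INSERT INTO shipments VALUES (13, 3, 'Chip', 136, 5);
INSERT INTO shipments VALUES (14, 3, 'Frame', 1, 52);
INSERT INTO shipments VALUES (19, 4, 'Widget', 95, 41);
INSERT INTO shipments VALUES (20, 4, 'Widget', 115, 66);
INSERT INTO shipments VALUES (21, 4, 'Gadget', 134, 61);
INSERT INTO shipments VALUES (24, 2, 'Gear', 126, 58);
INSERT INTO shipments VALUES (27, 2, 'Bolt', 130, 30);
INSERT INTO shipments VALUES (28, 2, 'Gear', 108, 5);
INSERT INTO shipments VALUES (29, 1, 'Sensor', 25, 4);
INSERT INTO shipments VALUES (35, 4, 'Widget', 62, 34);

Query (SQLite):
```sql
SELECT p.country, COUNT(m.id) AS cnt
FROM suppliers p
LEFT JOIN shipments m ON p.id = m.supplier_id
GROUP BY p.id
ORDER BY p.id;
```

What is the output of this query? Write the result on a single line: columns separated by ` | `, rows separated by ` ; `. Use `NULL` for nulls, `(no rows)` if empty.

UK | 2 ; France | 4 ; Mexico | 2 ; Mexico | 4

LEFT JOIN keeps every suppliers row; unmatched ones get NULL for shipments columns.
Group by suppliers.id and compute COUNT(m.id). COUNT(col) of an all-NULL group is 0.
  1: ids {1, 29} → COUNT(m.id)=2
  2: ids {11, 24, 27, 28} → COUNT(m.id)=4
  3: ids {13, 14} → COUNT(m.id)=2
  4: ids {19, 20, 21, 35} → COUNT(m.id)=4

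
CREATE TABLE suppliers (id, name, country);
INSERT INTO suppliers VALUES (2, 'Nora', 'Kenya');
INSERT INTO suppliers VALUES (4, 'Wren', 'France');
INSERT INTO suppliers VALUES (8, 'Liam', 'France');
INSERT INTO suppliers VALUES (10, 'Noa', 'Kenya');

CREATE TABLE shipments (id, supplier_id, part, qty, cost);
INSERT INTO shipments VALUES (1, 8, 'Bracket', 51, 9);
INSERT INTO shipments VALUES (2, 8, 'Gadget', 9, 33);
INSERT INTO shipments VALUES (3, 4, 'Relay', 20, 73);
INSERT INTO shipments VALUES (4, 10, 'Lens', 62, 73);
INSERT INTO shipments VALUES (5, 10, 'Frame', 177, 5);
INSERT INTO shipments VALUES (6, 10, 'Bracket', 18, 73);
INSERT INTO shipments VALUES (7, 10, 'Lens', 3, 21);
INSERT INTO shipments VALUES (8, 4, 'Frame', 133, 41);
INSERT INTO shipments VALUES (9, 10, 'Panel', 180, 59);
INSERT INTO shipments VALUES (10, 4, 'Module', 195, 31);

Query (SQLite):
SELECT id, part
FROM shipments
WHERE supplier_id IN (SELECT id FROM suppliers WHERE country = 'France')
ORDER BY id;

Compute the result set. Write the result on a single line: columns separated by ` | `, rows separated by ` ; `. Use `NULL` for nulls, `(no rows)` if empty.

1 | Bracket ; 2 | Gadget ; 3 | Relay ; 8 | Frame ; 10 | Module

Inner query: suppliers.id where country = 'France'.
Outer: keep shipments rows whose supplier_id is in that set.
Inner query → {4, 8}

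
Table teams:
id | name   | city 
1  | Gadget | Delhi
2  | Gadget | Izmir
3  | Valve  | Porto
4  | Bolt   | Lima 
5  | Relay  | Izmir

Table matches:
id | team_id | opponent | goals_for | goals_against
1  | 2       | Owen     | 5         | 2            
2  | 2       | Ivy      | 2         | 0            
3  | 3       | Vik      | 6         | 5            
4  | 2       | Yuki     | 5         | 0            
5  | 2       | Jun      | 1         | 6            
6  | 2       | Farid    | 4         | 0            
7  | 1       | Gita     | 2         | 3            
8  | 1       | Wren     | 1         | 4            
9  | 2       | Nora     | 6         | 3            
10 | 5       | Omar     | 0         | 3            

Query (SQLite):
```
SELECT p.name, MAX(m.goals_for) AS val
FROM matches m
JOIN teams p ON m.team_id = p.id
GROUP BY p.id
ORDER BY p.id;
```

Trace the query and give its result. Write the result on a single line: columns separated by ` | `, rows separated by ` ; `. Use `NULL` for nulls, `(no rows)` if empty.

Join each matches row to its teams via team_id.
Group joined rows by teams.id; compute MAX(m.goals_for) per group.
  1: ids {7, 8} → MAX(m.goals_for)=2
  2: ids {1, 2, 4, 5, 6, 9} → MAX(m.goals_for)=6
  3: ids {3} → MAX(m.goals_for)=6
  5: ids {10} → MAX(m.goals_for)=0

Gadget | 2 ; Gadget | 6 ; Valve | 6 ; Relay | 0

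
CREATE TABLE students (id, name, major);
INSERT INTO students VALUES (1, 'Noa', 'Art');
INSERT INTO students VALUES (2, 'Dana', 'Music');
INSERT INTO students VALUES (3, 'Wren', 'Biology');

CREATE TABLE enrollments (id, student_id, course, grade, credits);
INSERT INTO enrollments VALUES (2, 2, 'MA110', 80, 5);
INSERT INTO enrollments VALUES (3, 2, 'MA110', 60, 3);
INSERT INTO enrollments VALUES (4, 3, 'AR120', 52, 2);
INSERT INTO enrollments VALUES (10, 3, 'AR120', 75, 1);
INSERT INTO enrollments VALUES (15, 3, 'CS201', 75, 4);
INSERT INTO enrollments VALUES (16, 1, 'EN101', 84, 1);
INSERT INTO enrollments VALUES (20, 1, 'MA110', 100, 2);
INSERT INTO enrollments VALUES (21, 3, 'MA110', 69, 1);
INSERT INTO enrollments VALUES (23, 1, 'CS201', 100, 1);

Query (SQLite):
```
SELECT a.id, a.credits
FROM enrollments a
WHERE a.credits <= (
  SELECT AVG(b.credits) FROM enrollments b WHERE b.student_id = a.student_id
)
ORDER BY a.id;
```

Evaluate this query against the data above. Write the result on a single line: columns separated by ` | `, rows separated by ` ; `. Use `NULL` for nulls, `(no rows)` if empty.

3 | 3 ; 4 | 2 ; 10 | 1 ; 16 | 1 ; 21 | 1 ; 23 | 1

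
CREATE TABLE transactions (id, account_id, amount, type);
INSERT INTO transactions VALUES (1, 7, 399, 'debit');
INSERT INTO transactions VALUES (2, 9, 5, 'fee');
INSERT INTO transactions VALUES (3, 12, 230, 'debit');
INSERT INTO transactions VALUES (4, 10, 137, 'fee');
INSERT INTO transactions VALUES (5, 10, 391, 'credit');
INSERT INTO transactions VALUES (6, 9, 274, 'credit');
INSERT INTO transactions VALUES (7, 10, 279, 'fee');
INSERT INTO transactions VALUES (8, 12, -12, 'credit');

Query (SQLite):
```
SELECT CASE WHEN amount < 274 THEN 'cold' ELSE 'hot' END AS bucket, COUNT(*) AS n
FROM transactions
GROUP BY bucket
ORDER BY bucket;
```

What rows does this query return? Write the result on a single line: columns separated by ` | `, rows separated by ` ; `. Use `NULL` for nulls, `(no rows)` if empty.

cold | 4 ; hot | 4

Bucket rows by amount < 274 → 'cold' else 'hot'; count each bucket.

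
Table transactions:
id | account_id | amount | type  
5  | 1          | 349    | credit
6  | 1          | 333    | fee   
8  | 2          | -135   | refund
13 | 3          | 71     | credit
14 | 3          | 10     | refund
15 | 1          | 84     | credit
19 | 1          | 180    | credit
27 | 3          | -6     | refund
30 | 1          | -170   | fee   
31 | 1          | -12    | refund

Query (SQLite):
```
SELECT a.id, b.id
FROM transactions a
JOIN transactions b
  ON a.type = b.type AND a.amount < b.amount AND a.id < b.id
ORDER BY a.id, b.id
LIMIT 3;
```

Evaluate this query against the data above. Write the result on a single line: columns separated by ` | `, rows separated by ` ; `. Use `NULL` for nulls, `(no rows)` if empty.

8 | 14 ; 8 | 27 ; 8 | 31

Pairs (a,b) with same type, a.amount < b.amount, a.id < b.id.
type groups: credit:{5,13,15,19} fee:{6,30} refund:{8,14,27,31}
Ordered by (a.id, b.id); first 3.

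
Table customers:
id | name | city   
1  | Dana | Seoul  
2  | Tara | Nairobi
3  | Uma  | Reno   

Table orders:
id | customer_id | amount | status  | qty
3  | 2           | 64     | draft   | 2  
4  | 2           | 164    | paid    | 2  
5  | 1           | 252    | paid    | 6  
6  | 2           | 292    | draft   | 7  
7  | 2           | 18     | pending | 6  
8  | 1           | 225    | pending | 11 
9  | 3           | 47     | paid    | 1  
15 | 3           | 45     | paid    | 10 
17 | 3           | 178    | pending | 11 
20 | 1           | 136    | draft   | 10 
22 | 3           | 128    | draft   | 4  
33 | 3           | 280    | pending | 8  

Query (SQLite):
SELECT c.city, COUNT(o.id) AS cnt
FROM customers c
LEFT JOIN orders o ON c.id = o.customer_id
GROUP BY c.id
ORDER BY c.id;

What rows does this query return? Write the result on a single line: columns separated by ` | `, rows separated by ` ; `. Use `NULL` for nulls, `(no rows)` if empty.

Seoul | 3 ; Nairobi | 4 ; Reno | 5

LEFT JOIN keeps every customers row; unmatched ones get NULL for orders columns.
Group by customers.id and compute COUNT(o.id). COUNT(col) of an all-NULL group is 0.
  1: ids {5, 8, 20} → COUNT(o.id)=3
  2: ids {3, 4, 6, 7} → COUNT(o.id)=4
  3: ids {9, 15, 17, 22, 33} → COUNT(o.id)=5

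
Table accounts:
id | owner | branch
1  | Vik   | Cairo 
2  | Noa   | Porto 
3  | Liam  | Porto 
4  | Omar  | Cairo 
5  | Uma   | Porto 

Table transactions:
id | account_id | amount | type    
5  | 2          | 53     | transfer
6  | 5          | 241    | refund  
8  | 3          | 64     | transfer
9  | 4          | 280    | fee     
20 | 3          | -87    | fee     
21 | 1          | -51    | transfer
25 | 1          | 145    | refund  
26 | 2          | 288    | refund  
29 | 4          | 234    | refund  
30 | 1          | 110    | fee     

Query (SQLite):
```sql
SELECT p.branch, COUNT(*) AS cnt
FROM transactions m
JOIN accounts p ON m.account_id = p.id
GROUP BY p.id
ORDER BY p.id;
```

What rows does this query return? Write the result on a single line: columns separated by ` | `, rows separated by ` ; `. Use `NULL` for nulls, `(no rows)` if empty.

Cairo | 3 ; Porto | 2 ; Porto | 2 ; Cairo | 2 ; Porto | 1

Join each transactions row to its accounts via account_id.
Group joined rows by accounts.id; compute COUNT(*) per group.
  1: ids {21, 25, 30} → COUNT(*)=3
  2: ids {5, 26} → COUNT(*)=2
  3: ids {8, 20} → COUNT(*)=2
  4: ids {9, 29} → COUNT(*)=2
  5: ids {6} → COUNT(*)=1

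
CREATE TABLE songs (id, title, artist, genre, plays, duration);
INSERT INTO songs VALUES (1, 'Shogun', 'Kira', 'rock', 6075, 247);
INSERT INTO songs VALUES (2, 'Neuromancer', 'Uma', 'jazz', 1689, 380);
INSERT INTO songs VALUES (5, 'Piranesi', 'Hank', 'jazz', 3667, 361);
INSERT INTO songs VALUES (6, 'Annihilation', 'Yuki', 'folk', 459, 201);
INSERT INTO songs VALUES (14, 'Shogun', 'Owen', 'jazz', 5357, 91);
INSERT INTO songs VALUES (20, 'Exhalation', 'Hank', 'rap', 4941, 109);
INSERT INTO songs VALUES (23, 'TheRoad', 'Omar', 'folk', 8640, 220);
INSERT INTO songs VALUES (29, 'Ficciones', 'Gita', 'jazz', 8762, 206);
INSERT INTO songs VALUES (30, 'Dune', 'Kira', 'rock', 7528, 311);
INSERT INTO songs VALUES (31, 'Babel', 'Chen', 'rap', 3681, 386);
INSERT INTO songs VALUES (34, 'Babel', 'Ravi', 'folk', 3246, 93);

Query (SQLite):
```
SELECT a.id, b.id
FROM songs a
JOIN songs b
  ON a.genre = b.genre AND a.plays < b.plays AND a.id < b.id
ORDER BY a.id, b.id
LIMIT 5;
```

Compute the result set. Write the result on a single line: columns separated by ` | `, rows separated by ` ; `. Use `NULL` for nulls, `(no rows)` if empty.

1 | 30 ; 2 | 5 ; 2 | 14 ; 2 | 29 ; 5 | 14

Pairs (a,b) with same genre, a.plays < b.plays, a.id < b.id.
genre groups: folk:{6,23,34} jazz:{2,5,14,29} rap:{20,31} rock:{1,30}
Ordered by (a.id, b.id); first 5.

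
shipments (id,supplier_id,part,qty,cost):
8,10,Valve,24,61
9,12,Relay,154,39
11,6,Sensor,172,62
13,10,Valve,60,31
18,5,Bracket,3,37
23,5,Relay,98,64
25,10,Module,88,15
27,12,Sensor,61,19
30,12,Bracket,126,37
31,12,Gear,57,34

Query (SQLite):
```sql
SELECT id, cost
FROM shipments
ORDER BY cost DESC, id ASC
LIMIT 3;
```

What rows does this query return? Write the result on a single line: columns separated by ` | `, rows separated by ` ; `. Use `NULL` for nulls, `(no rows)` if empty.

Sort by cost desc, tiebreak id asc: (64, id=23), (62, id=11), (61, id=8), (39, id=9), (37, id=18), (37, id=30) …. Take first 3.

23 | 64 ; 11 | 62 ; 8 | 61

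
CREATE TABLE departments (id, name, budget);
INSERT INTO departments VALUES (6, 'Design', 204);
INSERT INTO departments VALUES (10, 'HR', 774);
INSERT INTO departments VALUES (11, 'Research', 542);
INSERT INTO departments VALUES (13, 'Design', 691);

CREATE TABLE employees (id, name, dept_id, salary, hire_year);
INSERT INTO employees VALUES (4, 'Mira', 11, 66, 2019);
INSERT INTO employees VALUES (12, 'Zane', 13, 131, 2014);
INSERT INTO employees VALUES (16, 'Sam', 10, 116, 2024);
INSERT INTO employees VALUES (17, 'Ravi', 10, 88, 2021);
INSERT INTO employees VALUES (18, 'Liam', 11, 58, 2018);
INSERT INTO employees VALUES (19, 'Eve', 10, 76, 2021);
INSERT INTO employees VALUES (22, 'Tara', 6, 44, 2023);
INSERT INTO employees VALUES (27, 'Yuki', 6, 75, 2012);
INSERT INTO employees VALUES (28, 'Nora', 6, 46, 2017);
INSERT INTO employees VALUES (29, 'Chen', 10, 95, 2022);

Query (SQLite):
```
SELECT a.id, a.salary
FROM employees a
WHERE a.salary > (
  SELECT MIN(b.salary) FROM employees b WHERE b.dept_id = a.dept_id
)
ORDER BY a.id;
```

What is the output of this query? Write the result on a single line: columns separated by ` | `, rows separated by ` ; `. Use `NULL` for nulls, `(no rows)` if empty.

For each employees row a, compute MIN(salary) over rows sharing a.dept_id.
Keep row a if a.salary > that per-group MIN.
  dept_id=6: MIN(salary) = 44
  dept_id=10: MIN(salary) = 76
  dept_id=11: MIN(salary) = 58
  dept_id=13: MIN(salary) = 131

4 | 66 ; 16 | 116 ; 17 | 88 ; 27 | 75 ; 28 | 46 ; 29 | 95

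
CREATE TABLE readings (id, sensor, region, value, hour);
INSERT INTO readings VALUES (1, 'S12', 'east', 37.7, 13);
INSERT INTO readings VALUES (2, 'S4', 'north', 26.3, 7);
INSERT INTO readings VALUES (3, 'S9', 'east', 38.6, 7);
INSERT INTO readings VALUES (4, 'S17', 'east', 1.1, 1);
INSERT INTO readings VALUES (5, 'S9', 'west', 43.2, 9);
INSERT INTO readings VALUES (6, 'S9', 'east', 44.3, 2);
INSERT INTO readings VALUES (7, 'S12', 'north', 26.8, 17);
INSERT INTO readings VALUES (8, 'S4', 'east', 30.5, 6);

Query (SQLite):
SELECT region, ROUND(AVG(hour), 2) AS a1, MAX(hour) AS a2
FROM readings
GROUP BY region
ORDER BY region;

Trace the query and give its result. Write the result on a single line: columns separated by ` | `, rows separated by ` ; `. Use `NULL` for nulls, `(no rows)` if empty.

east | 5.8 | 13 ; north | 12 | 17 ; west | 9 | 9

Group readings by region.
Per group compute: ROUND(AVG(hour), 2), MAX(hour).
  east: ids {1, 3, 4, 6, 8} → ROUND(AVG(hour), 2)=5.8, MAX(hour)=13
  north: ids {2, 7} → ROUND(AVG(hour), 2)=12, MAX(hour)=17
  west: ids {5} → ROUND(AVG(hour), 2)=9, MAX(hour)=9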